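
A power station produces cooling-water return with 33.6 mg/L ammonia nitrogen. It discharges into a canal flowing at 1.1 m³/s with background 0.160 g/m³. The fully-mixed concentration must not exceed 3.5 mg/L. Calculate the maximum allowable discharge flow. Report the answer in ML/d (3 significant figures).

10.5 ML/d

Mass balance at complete mixing: C_std·(Q_w + Q_r) = Q_w·C_e + Q_r·C_b.
Rearranging, Q_w = Q_r·(C_std − C_b)/(C_e − C_std) = 1.1·(3.5 − 0.16) / (33.6 − 3.5) = 0.1221 m³/s.
= 10.55 ML/d.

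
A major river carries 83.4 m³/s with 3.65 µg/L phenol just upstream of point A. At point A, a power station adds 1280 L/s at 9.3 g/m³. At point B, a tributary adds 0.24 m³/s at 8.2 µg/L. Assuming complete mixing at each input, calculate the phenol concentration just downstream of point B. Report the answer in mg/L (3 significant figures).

3.65 µg/L = 0.00365 mg/L.
1280 L/s = 1.28 m³/s.
After input A: C = (83.4·0.00365 + 1.28·9.3) / 84.68 = 0.1442 mg/L.
8.2 µg/L = 0.0082 mg/L.
After input B: C = (84.68·0.1442 + 0.24·0.0082) / 84.92 = 0.1438 mg/L.

0.144 mg/L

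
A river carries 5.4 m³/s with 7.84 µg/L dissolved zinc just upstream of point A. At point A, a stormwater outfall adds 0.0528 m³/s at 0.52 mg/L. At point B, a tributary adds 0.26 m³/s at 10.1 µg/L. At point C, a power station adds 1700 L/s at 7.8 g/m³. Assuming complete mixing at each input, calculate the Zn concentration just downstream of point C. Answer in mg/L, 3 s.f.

7.84 µg/L = 0.00784 mg/L.
After input A: C = (5.4·0.00784 + 0.0528·0.52) / 5.453 = 0.0128 mg/L.
10.1 µg/L = 0.0101 mg/L.
After input B: C = (5.453·0.0128 + 0.26·0.0101) / 5.713 = 0.01268 mg/L.
1700 L/s = 1.7 m³/s.
After input C: C = (5.713·0.01268 + 1.7·7.8) / 7.413 = 1.799 mg/L.

1.80 mg/L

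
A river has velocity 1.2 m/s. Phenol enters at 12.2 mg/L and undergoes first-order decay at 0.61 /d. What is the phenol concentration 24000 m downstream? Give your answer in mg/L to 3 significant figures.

Travel time t = 24000 m / 1.2 m/s = 2.4e+04/1.2 = 2e+04 s = 0.2315 d.
First-order decay: C = 12.2·exp(−0.61·0.2315) = 12.2·0.8683 = 10.59 mg/L.

10.6 mg/L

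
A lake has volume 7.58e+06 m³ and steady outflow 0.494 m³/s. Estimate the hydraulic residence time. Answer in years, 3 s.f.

Q = 0.494 m³/s × 3.156e+07 s/yr = 1.559e+07 m³/yr.
Hydraulic residence time τ = V/Q = 7.58e+06/1.559e+07 = 0.4862 yr.

0.486 yr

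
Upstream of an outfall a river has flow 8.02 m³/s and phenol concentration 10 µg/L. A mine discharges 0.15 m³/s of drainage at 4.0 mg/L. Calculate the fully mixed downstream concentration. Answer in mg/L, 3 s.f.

0.0833 mg/L

10 µg/L = 0.01 mg/L.
Flow-weighted mixing gives C = (0.15·4 + 8.02·0.01) / (0.15 + 8.02) = 0.6802/8.17 = 0.08326 mg/L.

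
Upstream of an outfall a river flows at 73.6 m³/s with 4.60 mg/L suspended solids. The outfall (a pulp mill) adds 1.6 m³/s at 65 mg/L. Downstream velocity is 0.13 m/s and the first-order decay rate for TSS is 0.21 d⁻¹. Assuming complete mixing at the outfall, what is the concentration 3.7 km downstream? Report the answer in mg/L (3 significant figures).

5.49 mg/L

After complete mixing, C₀ = (1.6·65 + 73.6·4.6) / 75.2 = 5.885 mg/L.
Travel time t = 3700 m / 0.13 m/s = 2.846e+04 s = 0.3294 d.
C = 5.885·exp(−0.21·0.3294) = 5.885·0.9332 = 5.492 mg/L.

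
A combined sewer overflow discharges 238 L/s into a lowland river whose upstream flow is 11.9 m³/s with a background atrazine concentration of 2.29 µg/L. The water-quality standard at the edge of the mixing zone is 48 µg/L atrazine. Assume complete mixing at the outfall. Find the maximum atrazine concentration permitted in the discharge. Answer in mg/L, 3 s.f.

2.33 mg/L

238 L/s = 0.238 m³/s.
2.29 µg/L = 0.00229 mg/L.
48 µg/L = 0.048 mg/L.
Mass balance: 0.048·12.14 = 0.238·Cₑ + 11.9·0.00229.
Cₑ = (0.5826 − 0.02725) / 0.238 = 2.333 mg/L.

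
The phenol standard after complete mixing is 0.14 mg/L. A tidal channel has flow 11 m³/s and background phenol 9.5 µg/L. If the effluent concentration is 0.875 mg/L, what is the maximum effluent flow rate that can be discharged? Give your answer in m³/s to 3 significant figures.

1.95 m³/s

9.5 µg/L = 0.0095 mg/L.
Mass balance at complete mixing: C_std·(Q_w + Q_r) = Q_w·C_e + Q_r·C_b.
Rearranging, Q_w = Q_r·(C_std − C_b)/(C_e − C_std) = 11·(0.14 − 0.0095) / (0.875 − 0.14) = 1.953 m³/s.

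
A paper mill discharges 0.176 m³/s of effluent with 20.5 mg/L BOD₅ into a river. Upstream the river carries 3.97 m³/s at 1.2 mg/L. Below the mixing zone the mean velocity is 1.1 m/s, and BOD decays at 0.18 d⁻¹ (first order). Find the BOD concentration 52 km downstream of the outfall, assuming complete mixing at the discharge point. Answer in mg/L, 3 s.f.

1.83 mg/L

After complete mixing, C₀ = (0.176·20.5 + 3.97·1.2) / 4.146 = 2.019 mg/L.
Travel time t = 5.2e+04 m / 1.1 m/s = 4.727e+04 s = 0.5471 d.
C = 2.019·exp(−0.18·0.5471) = 2.019·0.9062 = 1.83 mg/L.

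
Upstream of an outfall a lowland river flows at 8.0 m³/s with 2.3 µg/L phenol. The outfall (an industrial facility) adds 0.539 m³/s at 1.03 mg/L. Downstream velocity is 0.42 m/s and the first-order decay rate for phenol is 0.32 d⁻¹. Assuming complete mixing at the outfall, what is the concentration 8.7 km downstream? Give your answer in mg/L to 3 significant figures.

0.0622 mg/L

2.3 µg/L = 0.0023 mg/L.
After complete mixing, C₀ = (0.539·1.03 + 8·0.0023) / 8.539 = 0.06717 mg/L.
Travel time t = 8700 m / 0.42 m/s = 2.071e+04 s = 0.2397 d.
C = 0.06717·exp(−0.32·0.2397) = 0.06717·0.9261 = 0.06221 mg/L.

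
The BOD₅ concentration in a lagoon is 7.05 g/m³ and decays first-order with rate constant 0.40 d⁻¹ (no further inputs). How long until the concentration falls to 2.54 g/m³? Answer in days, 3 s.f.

2.55 d

t = ln(C₀/C)/k = ln(7.05/2.54)/0.40 = 1.021/0.40 = 2.552 d.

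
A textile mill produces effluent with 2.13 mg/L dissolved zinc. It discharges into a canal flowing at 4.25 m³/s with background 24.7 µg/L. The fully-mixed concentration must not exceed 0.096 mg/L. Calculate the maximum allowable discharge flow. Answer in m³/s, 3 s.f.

0.149 m³/s

24.7 µg/L = 0.0247 mg/L.
Mass balance at complete mixing: C_std·(Q_w + Q_r) = Q_w·C_e + Q_r·C_b.
Rearranging, Q_w = Q_r·(C_std − C_b)/(C_e − C_std) = 4.25·(0.096 − 0.0247) / (2.13 − 0.096) = 0.149 m³/s.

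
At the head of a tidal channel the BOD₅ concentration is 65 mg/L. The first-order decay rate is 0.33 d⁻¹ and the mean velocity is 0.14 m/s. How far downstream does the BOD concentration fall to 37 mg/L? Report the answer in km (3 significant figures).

From C = C₀·e^(−kt), t = ln(C₀/C)/k = ln(65/37)/0.33 = 0.5635/0.33 = 1.707 d.
Distance = v·t = 0.14 m/s × 1.475e+05 s = 2.065e+04 m = 20.65 km.

20.7 km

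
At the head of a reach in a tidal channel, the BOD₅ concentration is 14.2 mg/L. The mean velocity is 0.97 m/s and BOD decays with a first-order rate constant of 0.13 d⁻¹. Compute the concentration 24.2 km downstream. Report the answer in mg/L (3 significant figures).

Travel time t = 24.2 km / 0.97 m/s = 2.42e+04/0.97 = 2.495e+04 s = 0.2888 d.
First-order decay: C = 14.2·exp(−0.13·0.2888) = 14.2·0.9632 = 13.68 mg/L.

13.7 mg/L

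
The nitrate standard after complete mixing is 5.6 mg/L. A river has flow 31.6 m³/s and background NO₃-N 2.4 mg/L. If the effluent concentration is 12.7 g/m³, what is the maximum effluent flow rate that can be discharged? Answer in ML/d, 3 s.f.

Mass balance at complete mixing: C_std·(Q_w + Q_r) = Q_w·C_e + Q_r·C_b.
Rearranging, Q_w = Q_r·(C_std − C_b)/(C_e − C_std) = 31.6·(5.6 − 2.4) / (12.7 − 5.6) = 14.24 m³/s.
= 1231 ML/d.

1230 ML/d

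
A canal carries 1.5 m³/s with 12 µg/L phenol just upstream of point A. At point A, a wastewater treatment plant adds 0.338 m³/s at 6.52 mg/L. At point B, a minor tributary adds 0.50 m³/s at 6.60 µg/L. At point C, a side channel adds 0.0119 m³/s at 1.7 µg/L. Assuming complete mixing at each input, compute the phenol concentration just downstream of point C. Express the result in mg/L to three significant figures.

12 µg/L = 0.012 mg/L.
After input A: C = (1.5·0.012 + 0.338·6.52) / 1.838 = 1.209 mg/L.
6.60 µg/L = 0.0066 mg/L.
After input B: C = (1.838·1.209 + 0.5·0.0066) / 2.338 = 0.9517 mg/L.
1.7 µg/L = 0.0017 mg/L.
After input C: C = (2.338·0.9517 + 0.0119·0.0017) / 2.35 = 0.9469 mg/L.

0.947 mg/L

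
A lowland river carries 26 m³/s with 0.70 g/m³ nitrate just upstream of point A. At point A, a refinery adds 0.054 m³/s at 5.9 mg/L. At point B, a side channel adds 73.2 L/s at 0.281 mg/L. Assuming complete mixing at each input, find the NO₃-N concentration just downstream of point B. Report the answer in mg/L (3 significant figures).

After input A: C = (26·0.7 + 0.054·5.9) / 26.05 = 0.7108 mg/L.
73.2 L/s = 0.0732 m³/s.
After input B: C = (26.05·0.7108 + 0.0732·0.281) / 26.13 = 0.7096 mg/L.

0.710 mg/L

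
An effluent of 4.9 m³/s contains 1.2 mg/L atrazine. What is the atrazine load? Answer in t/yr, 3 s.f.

Mass flux = Q·C = 4.9 m³/s × 1.2 g/m³ = 5.88 g/s.
= 5.88 g/s × 31.56 = 185.6 t/yr.

186 t/yr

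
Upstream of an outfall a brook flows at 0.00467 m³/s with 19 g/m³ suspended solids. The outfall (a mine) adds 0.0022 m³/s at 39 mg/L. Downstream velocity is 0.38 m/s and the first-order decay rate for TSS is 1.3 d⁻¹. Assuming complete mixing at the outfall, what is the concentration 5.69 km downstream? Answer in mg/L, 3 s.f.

20.3 mg/L

After complete mixing, C₀ = (0.0022·39 + 0.00467·19) / 0.00687 = 25.4 mg/L.
Travel time t = 5690 m / 0.38 m/s = 1.497e+04 s = 0.1733 d.
C = 25.4·exp(−1.3·0.1733) = 25.4·0.7983 = 20.28 mg/L.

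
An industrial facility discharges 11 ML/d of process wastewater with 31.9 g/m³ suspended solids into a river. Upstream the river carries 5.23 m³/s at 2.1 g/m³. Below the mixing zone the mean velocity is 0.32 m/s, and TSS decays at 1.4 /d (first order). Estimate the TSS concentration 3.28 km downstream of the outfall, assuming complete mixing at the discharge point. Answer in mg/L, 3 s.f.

2.38 mg/L

11 ML/d = 0.1273 m³/s.
After complete mixing, C₀ = (0.1273·31.9 + 5.23·2.1) / 5.357 = 2.808 mg/L.
Travel time t = 3280 m / 0.32 m/s = 1.025e+04 s = 0.1186 d.
C = 2.808·exp(−1.4·0.1186) = 2.808·0.847 = 2.378 mg/L.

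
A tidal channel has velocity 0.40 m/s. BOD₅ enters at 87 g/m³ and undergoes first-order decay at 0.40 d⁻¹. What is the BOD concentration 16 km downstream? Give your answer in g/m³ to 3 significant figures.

72.3 g/m³

Travel time t = 16 km / 0.40 m/s = 1.6e+04/0.40 = 4e+04 s = 0.463 d.
First-order decay: C = 87·exp(−0.40·0.463) = 87·0.831 = 72.29 g/m³.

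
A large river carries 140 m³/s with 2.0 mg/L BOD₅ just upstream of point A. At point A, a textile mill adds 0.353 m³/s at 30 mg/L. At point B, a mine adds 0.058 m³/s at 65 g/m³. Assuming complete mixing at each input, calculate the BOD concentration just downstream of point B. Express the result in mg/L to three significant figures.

2.10 mg/L

After input A: C = (140·2 + 0.353·30) / 140.4 = 2.07 mg/L.
After input B: C = (140.4·2.07 + 0.058·65) / 140.4 = 2.096 mg/L.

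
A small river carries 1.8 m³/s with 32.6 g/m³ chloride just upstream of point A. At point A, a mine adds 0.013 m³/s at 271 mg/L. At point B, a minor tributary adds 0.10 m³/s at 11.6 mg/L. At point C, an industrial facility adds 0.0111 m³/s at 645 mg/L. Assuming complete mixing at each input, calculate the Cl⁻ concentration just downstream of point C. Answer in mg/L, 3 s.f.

36.7 mg/L

After input A: C = (1.8·32.6 + 0.013·271) / 1.813 = 34.31 mg/L.
After input B: C = (1.813·34.31 + 0.1·11.6) / 1.913 = 33.12 mg/L.
After input C: C = (1.913·33.12 + 0.0111·645) / 1.924 = 36.65 mg/L.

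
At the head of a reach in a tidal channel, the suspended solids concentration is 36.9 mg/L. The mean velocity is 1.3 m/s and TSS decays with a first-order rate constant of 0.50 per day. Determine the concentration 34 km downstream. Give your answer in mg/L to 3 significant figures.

31.7 mg/L

Travel time t = 34 km / 1.3 m/s = 3.4e+04/1.3 = 2.615e+04 s = 0.3027 d.
First-order decay: C = 36.9·exp(−0.50·0.3027) = 36.9·0.8595 = 31.72 mg/L.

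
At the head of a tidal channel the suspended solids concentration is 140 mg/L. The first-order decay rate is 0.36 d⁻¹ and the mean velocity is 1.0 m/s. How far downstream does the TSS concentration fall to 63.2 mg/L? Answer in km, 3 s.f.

From C = C₀·e^(−kt), t = ln(C₀/C)/k = ln(140/63.2)/0.36 = 0.7953/0.36 = 2.209 d.
Distance = v·t = 1.0 m/s × 1.909e+05 s = 1.909e+05 m = 190.9 km.

191 km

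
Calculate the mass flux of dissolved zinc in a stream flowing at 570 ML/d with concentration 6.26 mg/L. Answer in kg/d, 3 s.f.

3570 kg/d

570 ML/d = 6.597 m³/s.
Mass flux = Q·C = 6.597 m³/s × 6.26 g/m³ = 41.3 g/s.
= 41.3 g/s × 86.4 = 3568 kg/d.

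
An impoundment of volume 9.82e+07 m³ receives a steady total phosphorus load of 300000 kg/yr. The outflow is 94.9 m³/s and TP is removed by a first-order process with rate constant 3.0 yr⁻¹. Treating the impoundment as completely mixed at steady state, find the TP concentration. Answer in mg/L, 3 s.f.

Outflow Q = 94.9 m³/s × 3.156e+07 s/yr = 2.995e+09 m³/yr.
Steady-state CSTR mass balance: W = Q·C + k·V·C, so C = W/(Q + kV).
Q + kV = 2.995e+09 + 3.0·9.82e+07 = 3.289e+09 m³/yr.
C = 300000/3.289e+09 = 9.12e-05 kg/m³ = 0.0912 mg/L.

0.0912 mg/L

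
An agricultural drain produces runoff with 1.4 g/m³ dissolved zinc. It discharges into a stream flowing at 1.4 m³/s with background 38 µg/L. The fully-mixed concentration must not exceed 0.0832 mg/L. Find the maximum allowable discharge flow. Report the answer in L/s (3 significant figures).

48.1 L/s

38 µg/L = 0.038 mg/L.
Mass balance at complete mixing: C_std·(Q_w + Q_r) = Q_w·C_e + Q_r·C_b.
Rearranging, Q_w = Q_r·(C_std − C_b)/(C_e − C_std) = 1.4·(0.0832 − 0.038) / (1.4 − 0.0832) = 0.04806 m³/s.
= 48.06 L/s.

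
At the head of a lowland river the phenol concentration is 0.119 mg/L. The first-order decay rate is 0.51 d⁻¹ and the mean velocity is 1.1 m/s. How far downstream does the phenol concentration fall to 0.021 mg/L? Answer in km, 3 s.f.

From C = C₀·e^(−kt), t = ln(C₀/C)/k = ln(0.119/0.021)/0.51 = 1.735/0.51 = 3.401 d.
Distance = v·t = 1.1 m/s × 2.939e+05 s = 3.232e+05 m = 323.2 km.

323 km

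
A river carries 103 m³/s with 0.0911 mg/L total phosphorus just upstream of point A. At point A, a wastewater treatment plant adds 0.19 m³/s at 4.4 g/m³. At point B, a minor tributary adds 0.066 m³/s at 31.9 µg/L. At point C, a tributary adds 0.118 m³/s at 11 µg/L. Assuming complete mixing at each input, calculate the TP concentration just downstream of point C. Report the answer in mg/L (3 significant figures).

0.0989 mg/L

After input A: C = (103·0.0911 + 0.19·4.4) / 103.2 = 0.09903 mg/L.
31.9 µg/L = 0.0319 mg/L.
After input B: C = (103.2·0.09903 + 0.066·0.0319) / 103.3 = 0.09899 mg/L.
11 µg/L = 0.011 mg/L.
After input C: C = (103.3·0.09899 + 0.118·0.011) / 103.4 = 0.09889 mg/L.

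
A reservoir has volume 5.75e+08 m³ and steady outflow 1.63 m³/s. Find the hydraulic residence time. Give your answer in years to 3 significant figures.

Q = 1.63 m³/s × 3.156e+07 s/yr = 5.144e+07 m³/yr.
Hydraulic residence time τ = V/Q = 5.75e+08/5.144e+07 = 11.18 yr.

11.2 yr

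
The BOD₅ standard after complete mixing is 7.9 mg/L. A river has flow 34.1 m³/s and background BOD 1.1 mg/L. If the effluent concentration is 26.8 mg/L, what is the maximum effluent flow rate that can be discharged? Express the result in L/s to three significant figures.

12300 L/s

Mass balance at complete mixing: C_std·(Q_w + Q_r) = Q_w·C_e + Q_r·C_b.
Rearranging, Q_w = Q_r·(C_std − C_b)/(C_e − C_std) = 34.1·(7.9 − 1.1) / (26.8 − 7.9) = 12.27 m³/s.
= 1.227e+04 L/s.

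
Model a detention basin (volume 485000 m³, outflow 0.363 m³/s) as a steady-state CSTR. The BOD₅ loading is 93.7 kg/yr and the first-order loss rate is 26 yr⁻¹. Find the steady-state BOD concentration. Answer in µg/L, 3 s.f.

Outflow Q = 0.363 m³/s × 3.156e+07 s/yr = 1.146e+07 m³/yr.
Steady-state CSTR mass balance: W = Q·C + k·V·C, so C = W/(Q + kV).
Q + kV = 1.146e+07 + 26·485000 = 2.407e+07 m³/yr.
C = 93.7/2.407e+07 = 3.894e-06 kg/m³ = 0.003894 mg/L = 3.894 µg/L.

3.89 µg/L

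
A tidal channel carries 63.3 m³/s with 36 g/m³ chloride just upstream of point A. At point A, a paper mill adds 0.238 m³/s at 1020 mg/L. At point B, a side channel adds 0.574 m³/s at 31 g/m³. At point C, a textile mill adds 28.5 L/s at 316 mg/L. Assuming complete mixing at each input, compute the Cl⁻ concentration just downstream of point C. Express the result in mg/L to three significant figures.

39.7 mg/L

After input A: C = (63.3·36 + 0.238·1020) / 63.54 = 39.69 mg/L.
After input B: C = (63.54·39.69 + 0.574·31) / 64.11 = 39.61 mg/L.
28.5 L/s = 0.0285 m³/s.
After input C: C = (64.11·39.61 + 0.0285·316) / 64.14 = 39.73 mg/L.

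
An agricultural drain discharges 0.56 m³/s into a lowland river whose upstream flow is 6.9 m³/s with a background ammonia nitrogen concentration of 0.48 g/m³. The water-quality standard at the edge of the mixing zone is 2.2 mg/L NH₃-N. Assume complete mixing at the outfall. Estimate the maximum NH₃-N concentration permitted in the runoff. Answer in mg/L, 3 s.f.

23.4 mg/L

Mass balance: 2.2·7.46 = 0.56·Cₑ + 6.9·0.48.
Cₑ = (16.41 − 3.312) / 0.56 = 23.39 mg/L.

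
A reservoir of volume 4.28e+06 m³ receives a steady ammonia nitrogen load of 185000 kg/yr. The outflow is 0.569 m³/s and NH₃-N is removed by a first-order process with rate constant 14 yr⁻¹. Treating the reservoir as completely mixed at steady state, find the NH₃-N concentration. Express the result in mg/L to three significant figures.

2.38 mg/L

Outflow Q = 0.569 m³/s × 3.156e+07 s/yr = 1.796e+07 m³/yr.
Steady-state CSTR mass balance: W = Q·C + k·V·C, so C = W/(Q + kV).
Q + kV = 1.796e+07 + 14·4.28e+06 = 7.788e+07 m³/yr.
C = 185000/7.788e+07 = 0.002376 kg/m³ = 2.376 mg/L.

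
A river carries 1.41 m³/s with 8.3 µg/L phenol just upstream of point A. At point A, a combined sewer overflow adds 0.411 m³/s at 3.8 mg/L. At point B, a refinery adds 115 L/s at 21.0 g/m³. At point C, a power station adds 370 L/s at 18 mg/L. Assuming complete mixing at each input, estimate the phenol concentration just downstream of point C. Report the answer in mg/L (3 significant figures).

8.3 µg/L = 0.0083 mg/L.
After input A: C = (1.41·0.0083 + 0.411·3.8) / 1.821 = 0.8641 mg/L.
115 L/s = 0.115 m³/s.
After input B: C = (1.821·0.8641 + 0.115·21) / 1.936 = 2.06 mg/L.
370 L/s = 0.37 m³/s.
After input C: C = (1.936·2.06 + 0.37·18) / 2.306 = 4.618 mg/L.

4.62 mg/L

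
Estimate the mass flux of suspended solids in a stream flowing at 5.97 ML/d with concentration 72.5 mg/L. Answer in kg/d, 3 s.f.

5.97 ML/d = 0.0691 m³/s.
Mass flux = Q·C = 0.0691 m³/s × 72.5 g/m³ = 5.01 g/s.
= 5.01 g/s × 86.4 = 432.8 kg/d.

433 kg/d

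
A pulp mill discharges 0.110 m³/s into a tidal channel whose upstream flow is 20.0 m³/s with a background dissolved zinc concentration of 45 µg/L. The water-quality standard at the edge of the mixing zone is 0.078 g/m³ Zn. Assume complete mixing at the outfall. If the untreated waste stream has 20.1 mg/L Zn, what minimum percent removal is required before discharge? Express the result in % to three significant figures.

45 µg/L = 0.045 mg/L.
Mass balance: 0.078·20.11 = 0.11·Cₑ + 20·0.045.
Cₑ = (1.569 − 0.9) / 0.11 = 6.078 mg/L.
Required removal = 1 − 6.078/20.1 = 69.76 %.

69.8 %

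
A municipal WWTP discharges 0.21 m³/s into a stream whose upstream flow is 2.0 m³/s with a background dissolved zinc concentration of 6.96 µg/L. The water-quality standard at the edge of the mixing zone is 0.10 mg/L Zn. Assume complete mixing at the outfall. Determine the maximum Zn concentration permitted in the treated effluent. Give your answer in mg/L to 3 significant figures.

6.96 µg/L = 0.00696 mg/L.
Mass balance: 0.1·2.21 = 0.21·Cₑ + 2·0.00696.
Cₑ = (0.221 − 0.01392) / 0.21 = 0.9861 mg/L.

0.986 mg/L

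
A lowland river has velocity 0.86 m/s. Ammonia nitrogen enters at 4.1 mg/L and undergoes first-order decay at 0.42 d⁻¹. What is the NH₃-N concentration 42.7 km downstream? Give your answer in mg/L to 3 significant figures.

Travel time t = 42.7 km / 0.86 m/s = 4.27e+04/0.86 = 4.965e+04 s = 0.5747 d.
First-order decay: C = 4.1·exp(−0.42·0.5747) = 4.1·0.7856 = 3.221 mg/L.

3.22 mg/L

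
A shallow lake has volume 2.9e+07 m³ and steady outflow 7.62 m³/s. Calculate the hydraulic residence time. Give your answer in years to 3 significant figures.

Q = 7.62 m³/s × 3.156e+07 s/yr = 2.405e+08 m³/yr.
Hydraulic residence time τ = V/Q = 2.9e+07/2.405e+08 = 0.1206 yr.

0.121 yr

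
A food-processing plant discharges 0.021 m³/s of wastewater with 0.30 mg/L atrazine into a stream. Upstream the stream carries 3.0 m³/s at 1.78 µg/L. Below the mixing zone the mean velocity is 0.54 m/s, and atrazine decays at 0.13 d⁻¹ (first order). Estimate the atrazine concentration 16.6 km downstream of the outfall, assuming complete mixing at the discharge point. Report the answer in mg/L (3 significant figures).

0.00368 mg/L

1.78 µg/L = 0.00178 mg/L.
After complete mixing, C₀ = (0.021·0.3 + 3·0.00178) / 3.021 = 0.003853 mg/L.
Travel time t = 1.66e+04 m / 0.54 m/s = 3.074e+04 s = 0.3558 d.
C = 0.003853·exp(−0.13·0.3558) = 0.003853·0.9548 = 0.003679 mg/L.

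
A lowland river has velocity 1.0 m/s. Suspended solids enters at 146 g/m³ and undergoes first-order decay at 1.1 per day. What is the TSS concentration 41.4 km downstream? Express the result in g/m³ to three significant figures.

Travel time t = 41.4 km / 1.0 m/s = 4.14e+04/1.0 = 4.14e+04 s = 0.4792 d.
First-order decay: C = 146·exp(−1.1·0.4792) = 146·0.5903 = 86.19 g/m³.

86.2 g/m³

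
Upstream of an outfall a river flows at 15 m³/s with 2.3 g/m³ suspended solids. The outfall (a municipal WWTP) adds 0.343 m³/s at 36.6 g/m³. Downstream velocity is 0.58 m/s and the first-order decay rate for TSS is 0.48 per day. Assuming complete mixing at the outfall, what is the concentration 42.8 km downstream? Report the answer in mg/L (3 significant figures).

2.04 mg/L

After complete mixing, C₀ = (0.343·36.6 + 15·2.3) / 15.34 = 3.067 mg/L.
Travel time t = 4.28e+04 m / 0.58 m/s = 7.379e+04 s = 0.8541 d.
C = 3.067·exp(−0.48·0.8541) = 3.067·0.6637 = 2.035 mg/L.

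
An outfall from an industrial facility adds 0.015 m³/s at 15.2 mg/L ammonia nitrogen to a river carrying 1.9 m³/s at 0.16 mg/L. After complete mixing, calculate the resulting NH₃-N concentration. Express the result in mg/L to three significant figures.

0.278 mg/L

Conservation of mass across the mixing zone: C = (0.015·15.2 + 1.9·0.16) / (0.015 + 1.9) = 0.532/1.915 = 0.2778 mg/L.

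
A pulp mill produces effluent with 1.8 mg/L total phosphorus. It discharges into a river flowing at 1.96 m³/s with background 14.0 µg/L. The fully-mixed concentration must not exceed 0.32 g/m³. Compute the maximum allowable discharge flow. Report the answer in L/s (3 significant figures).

405 L/s

14.0 µg/L = 0.014 mg/L.
Mass balance at complete mixing: C_std·(Q_w + Q_r) = Q_w·C_e + Q_r·C_b.
Rearranging, Q_w = Q_r·(C_std − C_b)/(C_e − C_std) = 1.96·(0.32 − 0.014) / (1.8 − 0.32) = 0.4052 m³/s.
= 405.2 L/s.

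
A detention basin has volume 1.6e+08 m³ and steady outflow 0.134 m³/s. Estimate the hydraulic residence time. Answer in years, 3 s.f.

37.8 yr

Q = 0.134 m³/s × 3.156e+07 s/yr = 4.229e+06 m³/yr.
Hydraulic residence time τ = V/Q = 1.6e+08/4.229e+06 = 37.84 yr.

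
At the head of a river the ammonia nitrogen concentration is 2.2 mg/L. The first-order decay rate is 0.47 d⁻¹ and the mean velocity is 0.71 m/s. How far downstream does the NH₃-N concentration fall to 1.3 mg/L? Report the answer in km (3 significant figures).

68.7 km

From C = C₀·e^(−kt), t = ln(C₀/C)/k = ln(2.2/1.3)/0.47 = 0.5261/0.47 = 1.119 d.
Distance = v·t = 0.71 m/s × 9.671e+04 s = 6.867e+04 m = 68.67 km.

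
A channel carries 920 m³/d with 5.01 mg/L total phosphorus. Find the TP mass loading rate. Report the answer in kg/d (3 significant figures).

920 m³/d = 0.01065 m³/s.
Mass flux = Q·C = 0.01065 m³/s × 5.01 g/m³ = 0.05335 g/s.
= 0.05335 g/s × 86.4 = 4.609 kg/d.

4.61 kg/d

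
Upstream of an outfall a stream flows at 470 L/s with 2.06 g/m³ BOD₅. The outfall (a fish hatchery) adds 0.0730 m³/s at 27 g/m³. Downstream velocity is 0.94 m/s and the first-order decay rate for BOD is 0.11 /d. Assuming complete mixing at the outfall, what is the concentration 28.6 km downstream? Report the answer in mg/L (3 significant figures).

5.21 mg/L

470 L/s = 0.47 m³/s.
After complete mixing, C₀ = (0.073·27 + 0.47·2.06) / 0.543 = 5.413 mg/L.
Travel time t = 2.86e+04 m / 0.94 m/s = 3.043e+04 s = 0.3521 d.
C = 5.413·exp(−0.11·0.3521) = 5.413·0.962 = 5.207 mg/L.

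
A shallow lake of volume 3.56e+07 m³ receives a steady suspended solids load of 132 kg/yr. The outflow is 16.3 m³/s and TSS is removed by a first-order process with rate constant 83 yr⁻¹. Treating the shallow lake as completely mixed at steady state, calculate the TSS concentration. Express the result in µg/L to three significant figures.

Outflow Q = 16.3 m³/s × 3.156e+07 s/yr = 5.144e+08 m³/yr.
Steady-state CSTR mass balance: W = Q·C + k·V·C, so C = W/(Q + kV).
Q + kV = 5.144e+08 + 83·3.56e+07 = 3.469e+09 m³/yr.
C = 132/3.469e+09 = 3.805e-08 kg/m³ = 3.805e-05 mg/L = 0.03805 µg/L.

0.0380 µg/L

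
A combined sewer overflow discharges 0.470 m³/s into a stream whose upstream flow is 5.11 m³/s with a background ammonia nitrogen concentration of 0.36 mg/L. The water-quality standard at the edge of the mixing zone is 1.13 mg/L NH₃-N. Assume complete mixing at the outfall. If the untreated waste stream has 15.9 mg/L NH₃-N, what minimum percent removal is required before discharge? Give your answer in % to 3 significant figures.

Mass balance: 1.13·5.58 = 0.47·Cₑ + 5.11·0.36.
Cₑ = (6.305 − 1.84) / 0.47 = 9.502 mg/L.
Required removal = 1 − 9.502/15.9 = 40.24 %.

40.2 %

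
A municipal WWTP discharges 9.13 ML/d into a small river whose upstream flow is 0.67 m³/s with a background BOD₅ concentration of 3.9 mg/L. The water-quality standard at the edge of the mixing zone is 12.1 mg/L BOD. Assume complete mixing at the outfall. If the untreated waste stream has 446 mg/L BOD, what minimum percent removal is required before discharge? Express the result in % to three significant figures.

9.13 ML/d = 0.1057 m³/s.
Mass balance: 12.1·0.7757 = 0.1057·Cₑ + 0.67·3.9.
Cₑ = (9.386 − 2.613) / 0.1057 = 64.09 mg/L.
Required removal = 1 − 64.09/446 = 85.63 %.

85.6 %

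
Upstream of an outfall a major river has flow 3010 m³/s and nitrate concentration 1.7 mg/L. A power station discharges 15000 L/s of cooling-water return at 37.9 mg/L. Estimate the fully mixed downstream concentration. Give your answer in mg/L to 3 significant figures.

15000 L/s = 15 m³/s.
Conservation of mass across the mixing zone: C = (15·37.9 + 3010·1.7) / (15 + 3010) = 5686/3025 = 1.88 mg/L.

1.88 mg/L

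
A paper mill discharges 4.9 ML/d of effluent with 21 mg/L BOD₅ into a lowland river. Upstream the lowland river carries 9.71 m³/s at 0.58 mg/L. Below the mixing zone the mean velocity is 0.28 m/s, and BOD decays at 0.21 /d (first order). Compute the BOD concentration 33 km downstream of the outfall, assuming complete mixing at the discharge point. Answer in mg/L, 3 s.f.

0.525 mg/L

4.9 ML/d = 0.05671 m³/s.
After complete mixing, C₀ = (0.05671·21 + 9.71·0.58) / 9.767 = 0.6986 mg/L.
Travel time t = 3.3e+04 m / 0.28 m/s = 1.179e+05 s = 1.364 d.
C = 0.6986·exp(−0.21·1.364) = 0.6986·0.7509 = 0.5246 mg/L.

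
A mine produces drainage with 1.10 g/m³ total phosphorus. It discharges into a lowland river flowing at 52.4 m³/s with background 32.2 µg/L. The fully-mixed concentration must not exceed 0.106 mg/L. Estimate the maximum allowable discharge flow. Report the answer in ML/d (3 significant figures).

32.2 µg/L = 0.0322 mg/L.
Mass balance at complete mixing: C_std·(Q_w + Q_r) = Q_w·C_e + Q_r·C_b.
Rearranging, Q_w = Q_r·(C_std − C_b)/(C_e − C_std) = 52.4·(0.106 − 0.0322) / (1.1 − 0.106) = 3.89 m³/s.
= 336.1 ML/d.

336 ML/d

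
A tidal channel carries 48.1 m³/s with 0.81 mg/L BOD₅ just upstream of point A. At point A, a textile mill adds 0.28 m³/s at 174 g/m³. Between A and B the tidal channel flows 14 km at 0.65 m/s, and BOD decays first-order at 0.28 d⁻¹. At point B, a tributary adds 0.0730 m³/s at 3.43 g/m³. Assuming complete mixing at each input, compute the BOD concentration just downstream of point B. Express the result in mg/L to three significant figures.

1.69 mg/L

After input A: C = (48.1·0.81 + 0.28·174) / 48.38 = 1.812 mg/L.
Over the 14 km reach to input B (t = 2.154e+04 s = 0.2493 d), decay gives C = 1.812·exp(−0.28·0.2493) = 1.69 mg/L.
After input B: C = (48.38·1.69 + 0.073·3.43) / 48.45 = 1.693 mg/L.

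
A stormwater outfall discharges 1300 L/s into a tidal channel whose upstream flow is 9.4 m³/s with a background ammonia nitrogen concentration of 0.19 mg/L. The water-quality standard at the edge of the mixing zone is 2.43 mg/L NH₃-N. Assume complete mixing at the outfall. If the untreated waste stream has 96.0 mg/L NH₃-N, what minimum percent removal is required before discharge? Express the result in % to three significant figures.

80.6 %

1300 L/s = 1.3 m³/s.
Mass balance: 2.43·10.7 = 1.3·Cₑ + 9.4·0.19.
Cₑ = (26 − 1.786) / 1.3 = 18.63 mg/L.
Required removal = 1 − 18.63/96.0 = 80.6 %.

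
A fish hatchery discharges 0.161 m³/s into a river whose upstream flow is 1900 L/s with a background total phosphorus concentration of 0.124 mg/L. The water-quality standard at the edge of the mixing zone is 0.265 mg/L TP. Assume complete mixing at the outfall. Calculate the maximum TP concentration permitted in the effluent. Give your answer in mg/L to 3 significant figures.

1.93 mg/L

1900 L/s = 1.9 m³/s.
Mass balance: 0.265·2.061 = 0.161·Cₑ + 1.9·0.124.
Cₑ = (0.5462 − 0.2356) / 0.161 = 1.929 mg/L.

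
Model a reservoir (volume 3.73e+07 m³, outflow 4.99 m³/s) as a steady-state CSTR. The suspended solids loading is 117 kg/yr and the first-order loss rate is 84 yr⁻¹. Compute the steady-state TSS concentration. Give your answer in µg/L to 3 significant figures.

0.0356 µg/L

Outflow Q = 4.99 m³/s × 3.156e+07 s/yr = 1.575e+08 m³/yr.
Steady-state CSTR mass balance: W = Q·C + k·V·C, so C = W/(Q + kV).
Q + kV = 1.575e+08 + 84·3.73e+07 = 3.291e+09 m³/yr.
C = 117/3.291e+09 = 3.556e-08 kg/m³ = 3.556e-05 mg/L = 0.03556 µg/L.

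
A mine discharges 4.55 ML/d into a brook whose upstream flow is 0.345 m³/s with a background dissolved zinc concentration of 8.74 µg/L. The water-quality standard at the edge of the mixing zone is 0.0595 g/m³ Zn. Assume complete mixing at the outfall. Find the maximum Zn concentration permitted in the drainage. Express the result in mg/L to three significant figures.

0.392 mg/L

4.55 ML/d = 0.05266 m³/s.
8.74 µg/L = 0.00874 mg/L.
Mass balance: 0.0595·0.3977 = 0.05266·Cₑ + 0.345·0.00874.
Cₑ = (0.02366 − 0.003015) / 0.05266 = 0.392 mg/L.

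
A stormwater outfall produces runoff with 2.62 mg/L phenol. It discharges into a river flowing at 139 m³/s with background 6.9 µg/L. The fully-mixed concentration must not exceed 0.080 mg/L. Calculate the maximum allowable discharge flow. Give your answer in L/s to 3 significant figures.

6.9 µg/L = 0.0069 mg/L.
Mass balance at complete mixing: C_std·(Q_w + Q_r) = Q_w·C_e + Q_r·C_b.
Rearranging, Q_w = Q_r·(C_std − C_b)/(C_e − C_std) = 139·(0.08 − 0.0069) / (2.62 − 0.08) = 4 m³/s.
= 4000 L/s.

4000 L/s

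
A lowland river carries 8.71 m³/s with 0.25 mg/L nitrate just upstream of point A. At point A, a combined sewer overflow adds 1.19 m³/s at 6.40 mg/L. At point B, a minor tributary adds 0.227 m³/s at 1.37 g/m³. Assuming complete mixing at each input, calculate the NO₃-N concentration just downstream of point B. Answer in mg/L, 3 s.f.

After input A: C = (8.71·0.25 + 1.19·6.4) / 9.9 = 0.9892 mg/L.
After input B: C = (9.9·0.9892 + 0.227·1.37) / 10.13 = 0.9978 mg/L.

0.998 mg/L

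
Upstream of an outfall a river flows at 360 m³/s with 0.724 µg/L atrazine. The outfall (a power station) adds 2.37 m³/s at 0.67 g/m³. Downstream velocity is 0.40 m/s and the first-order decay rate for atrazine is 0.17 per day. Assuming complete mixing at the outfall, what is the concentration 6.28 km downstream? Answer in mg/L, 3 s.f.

0.00495 mg/L

0.724 µg/L = 0.000724 mg/L.
After complete mixing, C₀ = (2.37·0.67 + 360·0.000724) / 362.4 = 0.005101 mg/L.
Travel time t = 6280 m / 0.40 m/s = 1.57e+04 s = 0.1817 d.
C = 0.005101·exp(−0.17·0.1817) = 0.005101·0.9696 = 0.004946 mg/L.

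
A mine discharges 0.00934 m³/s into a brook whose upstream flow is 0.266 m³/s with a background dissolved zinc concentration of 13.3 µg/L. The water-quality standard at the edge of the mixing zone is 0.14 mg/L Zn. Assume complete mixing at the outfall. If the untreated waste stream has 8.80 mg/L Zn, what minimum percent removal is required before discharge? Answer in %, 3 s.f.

13.3 µg/L = 0.0133 mg/L.
Mass balance: 0.14·0.2753 = 0.00934·Cₑ + 0.266·0.0133.
Cₑ = (0.03855 − 0.003538) / 0.00934 = 3.748 mg/L.
Required removal = 1 − 3.748/8.80 = 57.4 %.

57.4 %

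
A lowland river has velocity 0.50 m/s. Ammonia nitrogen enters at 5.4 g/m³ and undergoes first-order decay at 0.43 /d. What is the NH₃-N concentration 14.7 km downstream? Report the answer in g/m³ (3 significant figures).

4.66 g/m³

Travel time t = 14.7 km / 0.50 m/s = 1.47e+04/0.50 = 2.94e+04 s = 0.3403 d.
First-order decay: C = 5.4·exp(−0.43·0.3403) = 5.4·0.8639 = 4.665 g/m³.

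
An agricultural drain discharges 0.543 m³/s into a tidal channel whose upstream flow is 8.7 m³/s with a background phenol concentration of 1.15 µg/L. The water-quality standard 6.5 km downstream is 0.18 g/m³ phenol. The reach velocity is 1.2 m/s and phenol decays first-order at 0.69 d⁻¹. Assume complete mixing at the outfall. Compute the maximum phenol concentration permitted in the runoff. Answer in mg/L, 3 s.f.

3.18 mg/L

1.15 µg/L = 0.00115 mg/L.
Travel time to the compliance point: t = 6500/1.2 = 5417 s = 0.06269 d; decay factor exp(−0.69·0.06269) = 0.9577.
So the concentration just after mixing may be at most 0.18/0.9577 = 0.188 mg/L.
Mass balance: 0.188·9.243 = 0.543·Cₑ + 8.7·0.00115.
Cₑ = (1.737 − 0.01) / 0.543 = 3.181 mg/L.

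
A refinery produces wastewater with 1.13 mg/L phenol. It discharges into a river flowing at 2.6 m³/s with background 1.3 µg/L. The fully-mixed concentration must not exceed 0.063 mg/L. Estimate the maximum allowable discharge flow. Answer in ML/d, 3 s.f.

13.0 ML/d

1.3 µg/L = 0.0013 mg/L.
Mass balance at complete mixing: C_std·(Q_w + Q_r) = Q_w·C_e + Q_r·C_b.
Rearranging, Q_w = Q_r·(C_std − C_b)/(C_e − C_std) = 2.6·(0.063 − 0.0013) / (1.13 − 0.063) = 0.1503 m³/s.
= 12.99 ML/d.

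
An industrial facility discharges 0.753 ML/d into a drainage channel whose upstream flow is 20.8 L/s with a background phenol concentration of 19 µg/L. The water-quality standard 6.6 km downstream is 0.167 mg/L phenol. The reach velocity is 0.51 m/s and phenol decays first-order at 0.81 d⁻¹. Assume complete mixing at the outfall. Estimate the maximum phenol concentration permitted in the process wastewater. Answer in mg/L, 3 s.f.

0.593 mg/L

0.753 ML/d = 0.008715 m³/s.
20.8 L/s = 0.0208 m³/s.
19 µg/L = 0.019 mg/L.
Travel time to the compliance point: t = 6600/0.51 = 1.294e+04 s = 0.1498 d; decay factor exp(−0.81·0.1498) = 0.8857.
So the concentration just after mixing may be at most 0.167/0.8857 = 0.1885 mg/L.
Mass balance: 0.1885·0.02952 = 0.008715·Cₑ + 0.0208·0.019.
Cₑ = (0.005565 − 0.0003952) / 0.008715 = 0.5932 mg/L.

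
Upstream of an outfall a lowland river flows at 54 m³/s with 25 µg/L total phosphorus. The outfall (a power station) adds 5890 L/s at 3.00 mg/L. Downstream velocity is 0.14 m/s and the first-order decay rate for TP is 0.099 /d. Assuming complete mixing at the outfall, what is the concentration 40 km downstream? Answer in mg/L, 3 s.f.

5890 L/s = 5.89 m³/s.
25 µg/L = 0.025 mg/L.
After complete mixing, C₀ = (5.89·3 + 54·0.025) / 59.89 = 0.3176 mg/L.
Travel time t = 4e+04 m / 0.14 m/s = 2.857e+05 s = 3.307 d.
C = 0.3176·exp(−0.099·3.307) = 0.3176·0.7208 = 0.2289 mg/L.

0.229 mg/L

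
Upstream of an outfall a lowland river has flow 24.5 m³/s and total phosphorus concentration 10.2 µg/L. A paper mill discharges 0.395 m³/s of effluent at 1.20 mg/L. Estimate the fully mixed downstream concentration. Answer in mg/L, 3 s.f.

0.0291 mg/L

10.2 µg/L = 0.0102 mg/L.
Flow-weighted mixing gives C = (0.395·1.2 + 24.5·0.0102) / (0.395 + 24.5) = 0.7239/24.89 = 0.02908 mg/L.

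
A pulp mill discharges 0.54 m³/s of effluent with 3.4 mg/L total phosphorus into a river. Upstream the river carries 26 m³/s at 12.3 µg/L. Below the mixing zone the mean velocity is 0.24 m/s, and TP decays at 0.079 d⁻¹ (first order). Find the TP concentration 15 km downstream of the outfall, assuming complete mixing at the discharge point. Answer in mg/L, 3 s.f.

12.3 µg/L = 0.0123 mg/L.
After complete mixing, C₀ = (0.54·3.4 + 26·0.0123) / 26.54 = 0.08123 mg/L.
Travel time t = 1.5e+04 m / 0.24 m/s = 6.25e+04 s = 0.7234 d.
C = 0.08123·exp(−0.079·0.7234) = 0.08123·0.9445 = 0.07672 mg/L.

0.0767 mg/L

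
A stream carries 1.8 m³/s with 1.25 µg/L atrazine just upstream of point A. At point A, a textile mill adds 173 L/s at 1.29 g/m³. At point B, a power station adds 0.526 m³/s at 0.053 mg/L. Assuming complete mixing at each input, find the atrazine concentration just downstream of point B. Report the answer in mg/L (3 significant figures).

1.25 µg/L = 0.00125 mg/L.
173 L/s = 0.173 m³/s.
After input A: C = (1.8·0.00125 + 0.173·1.29) / 1.973 = 0.1143 mg/L.
After input B: C = (1.973·0.1143 + 0.526·0.053) / 2.499 = 0.1014 mg/L.

0.101 mg/L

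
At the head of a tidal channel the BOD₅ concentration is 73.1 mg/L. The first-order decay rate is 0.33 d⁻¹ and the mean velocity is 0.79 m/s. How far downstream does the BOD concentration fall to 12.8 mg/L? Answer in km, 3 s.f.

360 km

From C = C₀·e^(−kt), t = ln(C₀/C)/k = ln(73.1/12.8)/0.33 = 1.742/0.33 = 5.28 d.
Distance = v·t = 0.79 m/s × 4.562e+05 s = 3.604e+05 m = 360.4 km.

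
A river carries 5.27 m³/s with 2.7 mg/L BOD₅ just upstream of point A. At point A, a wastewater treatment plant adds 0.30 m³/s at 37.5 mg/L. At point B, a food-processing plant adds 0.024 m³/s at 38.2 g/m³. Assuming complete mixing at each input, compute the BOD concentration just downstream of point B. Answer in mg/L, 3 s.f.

After input A: C = (5.27·2.7 + 0.3·37.5) / 5.57 = 4.574 mg/L.
After input B: C = (5.57·4.574 + 0.024·38.2) / 5.594 = 4.719 mg/L.

4.72 mg/L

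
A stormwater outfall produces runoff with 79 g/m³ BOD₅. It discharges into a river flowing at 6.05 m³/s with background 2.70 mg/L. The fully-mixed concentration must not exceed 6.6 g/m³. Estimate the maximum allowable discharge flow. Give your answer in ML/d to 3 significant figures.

28.2 ML/d

Mass balance at complete mixing: C_std·(Q_w + Q_r) = Q_w·C_e + Q_r·C_b.
Rearranging, Q_w = Q_r·(C_std − C_b)/(C_e − C_std) = 6.05·(6.6 − 2.7) / (79 − 6.6) = 0.3259 m³/s.
= 28.16 ML/d.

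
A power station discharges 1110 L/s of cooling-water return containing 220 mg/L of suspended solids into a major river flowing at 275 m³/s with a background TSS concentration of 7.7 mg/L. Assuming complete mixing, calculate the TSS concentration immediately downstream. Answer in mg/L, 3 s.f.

1110 L/s = 1.11 m³/s.
Flow-weighted mixing gives C = (1.11·220 + 275·7.7) / (1.11 + 275) = 2362/276.1 = 8.553 mg/L.

8.55 mg/L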